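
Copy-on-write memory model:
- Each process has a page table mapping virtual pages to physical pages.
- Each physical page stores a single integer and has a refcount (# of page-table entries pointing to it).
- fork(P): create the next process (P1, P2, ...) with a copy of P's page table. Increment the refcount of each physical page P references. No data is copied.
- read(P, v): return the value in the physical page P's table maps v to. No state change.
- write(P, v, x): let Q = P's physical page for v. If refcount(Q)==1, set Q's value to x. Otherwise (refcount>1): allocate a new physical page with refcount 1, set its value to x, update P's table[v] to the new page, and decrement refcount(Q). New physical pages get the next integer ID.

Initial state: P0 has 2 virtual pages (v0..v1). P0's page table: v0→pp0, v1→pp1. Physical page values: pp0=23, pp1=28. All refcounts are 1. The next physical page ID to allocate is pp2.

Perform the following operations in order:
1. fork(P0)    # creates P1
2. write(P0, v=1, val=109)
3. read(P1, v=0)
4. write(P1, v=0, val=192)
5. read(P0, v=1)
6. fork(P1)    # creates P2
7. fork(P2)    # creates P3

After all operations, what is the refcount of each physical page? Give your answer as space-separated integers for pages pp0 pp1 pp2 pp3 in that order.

Op 1: fork(P0) -> P1. 2 ppages; refcounts: pp0:2 pp1:2
Op 2: write(P0, v1, 109). refcount(pp1)=2>1 -> COPY to pp2. 3 ppages; refcounts: pp0:2 pp1:1 pp2:1
Op 3: read(P1, v0) -> 23. No state change.
Op 4: write(P1, v0, 192). refcount(pp0)=2>1 -> COPY to pp3. 4 ppages; refcounts: pp0:1 pp1:1 pp2:1 pp3:1
Op 5: read(P0, v1) -> 109. No state change.
Op 6: fork(P1) -> P2. 4 ppages; refcounts: pp0:1 pp1:2 pp2:1 pp3:2
Op 7: fork(P2) -> P3. 4 ppages; refcounts: pp0:1 pp1:3 pp2:1 pp3:3

Answer: 1 3 1 3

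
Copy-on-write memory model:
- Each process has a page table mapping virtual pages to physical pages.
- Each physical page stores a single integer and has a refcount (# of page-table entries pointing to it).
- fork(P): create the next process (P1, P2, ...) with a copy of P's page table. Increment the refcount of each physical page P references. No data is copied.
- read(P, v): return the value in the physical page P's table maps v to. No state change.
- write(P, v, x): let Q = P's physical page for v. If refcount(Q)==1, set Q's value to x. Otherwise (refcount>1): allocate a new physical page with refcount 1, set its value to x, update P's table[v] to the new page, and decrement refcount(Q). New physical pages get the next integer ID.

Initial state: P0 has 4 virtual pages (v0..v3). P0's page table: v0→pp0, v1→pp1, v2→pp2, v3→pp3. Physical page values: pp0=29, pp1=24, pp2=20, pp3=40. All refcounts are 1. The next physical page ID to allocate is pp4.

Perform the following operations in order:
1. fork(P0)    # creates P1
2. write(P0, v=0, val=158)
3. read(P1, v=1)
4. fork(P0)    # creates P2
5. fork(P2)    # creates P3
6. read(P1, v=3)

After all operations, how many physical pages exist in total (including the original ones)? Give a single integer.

Answer: 5

Derivation:
Op 1: fork(P0) -> P1. 4 ppages; refcounts: pp0:2 pp1:2 pp2:2 pp3:2
Op 2: write(P0, v0, 158). refcount(pp0)=2>1 -> COPY to pp4. 5 ppages; refcounts: pp0:1 pp1:2 pp2:2 pp3:2 pp4:1
Op 3: read(P1, v1) -> 24. No state change.
Op 4: fork(P0) -> P2. 5 ppages; refcounts: pp0:1 pp1:3 pp2:3 pp3:3 pp4:2
Op 5: fork(P2) -> P3. 5 ppages; refcounts: pp0:1 pp1:4 pp2:4 pp3:4 pp4:3
Op 6: read(P1, v3) -> 40. No state change.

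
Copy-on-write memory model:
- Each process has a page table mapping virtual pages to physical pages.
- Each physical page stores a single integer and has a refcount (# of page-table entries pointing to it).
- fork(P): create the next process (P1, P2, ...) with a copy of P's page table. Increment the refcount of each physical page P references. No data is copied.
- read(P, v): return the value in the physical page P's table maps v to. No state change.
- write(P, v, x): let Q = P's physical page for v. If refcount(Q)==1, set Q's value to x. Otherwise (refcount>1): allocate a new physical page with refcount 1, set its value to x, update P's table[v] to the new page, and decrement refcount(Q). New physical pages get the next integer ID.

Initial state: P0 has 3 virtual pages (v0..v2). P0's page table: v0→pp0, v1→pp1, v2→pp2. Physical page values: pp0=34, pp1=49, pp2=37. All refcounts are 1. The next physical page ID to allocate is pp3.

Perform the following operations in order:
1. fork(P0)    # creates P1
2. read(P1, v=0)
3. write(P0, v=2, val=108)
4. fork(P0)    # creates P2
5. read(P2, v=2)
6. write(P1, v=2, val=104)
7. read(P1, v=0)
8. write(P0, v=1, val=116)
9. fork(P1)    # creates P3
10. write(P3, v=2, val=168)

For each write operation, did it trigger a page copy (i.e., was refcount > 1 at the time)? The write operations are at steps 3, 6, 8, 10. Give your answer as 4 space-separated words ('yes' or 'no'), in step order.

Op 1: fork(P0) -> P1. 3 ppages; refcounts: pp0:2 pp1:2 pp2:2
Op 2: read(P1, v0) -> 34. No state change.
Op 3: write(P0, v2, 108). refcount(pp2)=2>1 -> COPY to pp3. 4 ppages; refcounts: pp0:2 pp1:2 pp2:1 pp3:1
Op 4: fork(P0) -> P2. 4 ppages; refcounts: pp0:3 pp1:3 pp2:1 pp3:2
Op 5: read(P2, v2) -> 108. No state change.
Op 6: write(P1, v2, 104). refcount(pp2)=1 -> write in place. 4 ppages; refcounts: pp0:3 pp1:3 pp2:1 pp3:2
Op 7: read(P1, v0) -> 34. No state change.
Op 8: write(P0, v1, 116). refcount(pp1)=3>1 -> COPY to pp4. 5 ppages; refcounts: pp0:3 pp1:2 pp2:1 pp3:2 pp4:1
Op 9: fork(P1) -> P3. 5 ppages; refcounts: pp0:4 pp1:3 pp2:2 pp3:2 pp4:1
Op 10: write(P3, v2, 168). refcount(pp2)=2>1 -> COPY to pp5. 6 ppages; refcounts: pp0:4 pp1:3 pp2:1 pp3:2 pp4:1 pp5:1

yes no yes yes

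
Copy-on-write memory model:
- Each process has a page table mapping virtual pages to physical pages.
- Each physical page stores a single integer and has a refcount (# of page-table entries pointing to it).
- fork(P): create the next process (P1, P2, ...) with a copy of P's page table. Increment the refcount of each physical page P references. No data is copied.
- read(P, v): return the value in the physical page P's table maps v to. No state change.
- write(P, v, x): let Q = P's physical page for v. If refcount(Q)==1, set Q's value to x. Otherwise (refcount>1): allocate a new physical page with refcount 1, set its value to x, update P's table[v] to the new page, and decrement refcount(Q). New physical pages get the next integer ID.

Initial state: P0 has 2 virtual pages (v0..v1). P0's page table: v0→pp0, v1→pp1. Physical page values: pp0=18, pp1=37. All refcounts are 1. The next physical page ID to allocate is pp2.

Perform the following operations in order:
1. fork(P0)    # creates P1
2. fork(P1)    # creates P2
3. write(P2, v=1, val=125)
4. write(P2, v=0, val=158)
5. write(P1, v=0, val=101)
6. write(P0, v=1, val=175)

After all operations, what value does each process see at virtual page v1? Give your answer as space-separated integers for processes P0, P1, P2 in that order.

Answer: 175 37 125

Derivation:
Op 1: fork(P0) -> P1. 2 ppages; refcounts: pp0:2 pp1:2
Op 2: fork(P1) -> P2. 2 ppages; refcounts: pp0:3 pp1:3
Op 3: write(P2, v1, 125). refcount(pp1)=3>1 -> COPY to pp2. 3 ppages; refcounts: pp0:3 pp1:2 pp2:1
Op 4: write(P2, v0, 158). refcount(pp0)=3>1 -> COPY to pp3. 4 ppages; refcounts: pp0:2 pp1:2 pp2:1 pp3:1
Op 5: write(P1, v0, 101). refcount(pp0)=2>1 -> COPY to pp4. 5 ppages; refcounts: pp0:1 pp1:2 pp2:1 pp3:1 pp4:1
Op 6: write(P0, v1, 175). refcount(pp1)=2>1 -> COPY to pp5. 6 ppages; refcounts: pp0:1 pp1:1 pp2:1 pp3:1 pp4:1 pp5:1
P0: v1 -> pp5 = 175
P1: v1 -> pp1 = 37
P2: v1 -> pp2 = 125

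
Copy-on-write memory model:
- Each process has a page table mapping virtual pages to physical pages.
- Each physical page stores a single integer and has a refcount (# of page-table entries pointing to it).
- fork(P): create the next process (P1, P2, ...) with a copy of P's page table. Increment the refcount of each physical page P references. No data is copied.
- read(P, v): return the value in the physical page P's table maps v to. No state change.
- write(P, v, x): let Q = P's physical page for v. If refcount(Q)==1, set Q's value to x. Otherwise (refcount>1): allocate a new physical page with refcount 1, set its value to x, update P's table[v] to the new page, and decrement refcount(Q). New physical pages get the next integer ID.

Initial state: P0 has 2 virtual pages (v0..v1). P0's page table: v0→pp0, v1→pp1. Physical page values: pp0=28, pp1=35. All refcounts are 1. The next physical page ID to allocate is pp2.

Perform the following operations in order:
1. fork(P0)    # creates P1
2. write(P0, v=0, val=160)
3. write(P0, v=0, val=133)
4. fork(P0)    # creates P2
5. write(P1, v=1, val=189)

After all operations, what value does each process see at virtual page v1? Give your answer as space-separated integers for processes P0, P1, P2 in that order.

Op 1: fork(P0) -> P1. 2 ppages; refcounts: pp0:2 pp1:2
Op 2: write(P0, v0, 160). refcount(pp0)=2>1 -> COPY to pp2. 3 ppages; refcounts: pp0:1 pp1:2 pp2:1
Op 3: write(P0, v0, 133). refcount(pp2)=1 -> write in place. 3 ppages; refcounts: pp0:1 pp1:2 pp2:1
Op 4: fork(P0) -> P2. 3 ppages; refcounts: pp0:1 pp1:3 pp2:2
Op 5: write(P1, v1, 189). refcount(pp1)=3>1 -> COPY to pp3. 4 ppages; refcounts: pp0:1 pp1:2 pp2:2 pp3:1
P0: v1 -> pp1 = 35
P1: v1 -> pp3 = 189
P2: v1 -> pp1 = 35

Answer: 35 189 35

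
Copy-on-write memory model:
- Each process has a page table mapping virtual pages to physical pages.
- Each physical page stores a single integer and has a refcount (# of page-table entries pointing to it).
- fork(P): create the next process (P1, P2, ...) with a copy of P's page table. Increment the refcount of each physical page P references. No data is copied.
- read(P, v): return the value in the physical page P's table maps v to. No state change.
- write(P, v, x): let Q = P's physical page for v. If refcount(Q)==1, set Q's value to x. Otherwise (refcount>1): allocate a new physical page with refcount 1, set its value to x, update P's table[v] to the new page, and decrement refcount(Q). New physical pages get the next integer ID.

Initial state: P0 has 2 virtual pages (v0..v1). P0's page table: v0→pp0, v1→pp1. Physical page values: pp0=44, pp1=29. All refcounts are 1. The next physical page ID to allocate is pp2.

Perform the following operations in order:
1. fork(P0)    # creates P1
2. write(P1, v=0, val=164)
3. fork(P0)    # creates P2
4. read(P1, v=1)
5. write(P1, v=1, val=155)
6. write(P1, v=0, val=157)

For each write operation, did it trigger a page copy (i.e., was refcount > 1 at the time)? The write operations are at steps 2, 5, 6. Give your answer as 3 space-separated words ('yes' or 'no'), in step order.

Op 1: fork(P0) -> P1. 2 ppages; refcounts: pp0:2 pp1:2
Op 2: write(P1, v0, 164). refcount(pp0)=2>1 -> COPY to pp2. 3 ppages; refcounts: pp0:1 pp1:2 pp2:1
Op 3: fork(P0) -> P2. 3 ppages; refcounts: pp0:2 pp1:3 pp2:1
Op 4: read(P1, v1) -> 29. No state change.
Op 5: write(P1, v1, 155). refcount(pp1)=3>1 -> COPY to pp3. 4 ppages; refcounts: pp0:2 pp1:2 pp2:1 pp3:1
Op 6: write(P1, v0, 157). refcount(pp2)=1 -> write in place. 4 ppages; refcounts: pp0:2 pp1:2 pp2:1 pp3:1

yes yes no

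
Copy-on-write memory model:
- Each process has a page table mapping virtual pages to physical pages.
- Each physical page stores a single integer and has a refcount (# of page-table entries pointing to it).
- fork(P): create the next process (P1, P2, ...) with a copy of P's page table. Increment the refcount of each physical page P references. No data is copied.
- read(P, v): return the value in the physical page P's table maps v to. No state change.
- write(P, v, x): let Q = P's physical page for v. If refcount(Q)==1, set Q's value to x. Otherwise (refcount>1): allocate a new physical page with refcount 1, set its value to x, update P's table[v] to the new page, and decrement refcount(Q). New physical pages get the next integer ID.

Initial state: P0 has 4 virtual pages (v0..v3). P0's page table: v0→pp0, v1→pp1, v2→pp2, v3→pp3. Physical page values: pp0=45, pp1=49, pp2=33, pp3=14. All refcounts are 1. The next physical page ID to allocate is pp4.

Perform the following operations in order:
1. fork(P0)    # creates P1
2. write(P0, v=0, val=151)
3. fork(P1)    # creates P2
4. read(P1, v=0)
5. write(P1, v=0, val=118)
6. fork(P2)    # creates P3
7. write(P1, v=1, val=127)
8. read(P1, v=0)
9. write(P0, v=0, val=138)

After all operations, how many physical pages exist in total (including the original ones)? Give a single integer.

Op 1: fork(P0) -> P1. 4 ppages; refcounts: pp0:2 pp1:2 pp2:2 pp3:2
Op 2: write(P0, v0, 151). refcount(pp0)=2>1 -> COPY to pp4. 5 ppages; refcounts: pp0:1 pp1:2 pp2:2 pp3:2 pp4:1
Op 3: fork(P1) -> P2. 5 ppages; refcounts: pp0:2 pp1:3 pp2:3 pp3:3 pp4:1
Op 4: read(P1, v0) -> 45. No state change.
Op 5: write(P1, v0, 118). refcount(pp0)=2>1 -> COPY to pp5. 6 ppages; refcounts: pp0:1 pp1:3 pp2:3 pp3:3 pp4:1 pp5:1
Op 6: fork(P2) -> P3. 6 ppages; refcounts: pp0:2 pp1:4 pp2:4 pp3:4 pp4:1 pp5:1
Op 7: write(P1, v1, 127). refcount(pp1)=4>1 -> COPY to pp6. 7 ppages; refcounts: pp0:2 pp1:3 pp2:4 pp3:4 pp4:1 pp5:1 pp6:1
Op 8: read(P1, v0) -> 118. No state change.
Op 9: write(P0, v0, 138). refcount(pp4)=1 -> write in place. 7 ppages; refcounts: pp0:2 pp1:3 pp2:4 pp3:4 pp4:1 pp5:1 pp6:1

Answer: 7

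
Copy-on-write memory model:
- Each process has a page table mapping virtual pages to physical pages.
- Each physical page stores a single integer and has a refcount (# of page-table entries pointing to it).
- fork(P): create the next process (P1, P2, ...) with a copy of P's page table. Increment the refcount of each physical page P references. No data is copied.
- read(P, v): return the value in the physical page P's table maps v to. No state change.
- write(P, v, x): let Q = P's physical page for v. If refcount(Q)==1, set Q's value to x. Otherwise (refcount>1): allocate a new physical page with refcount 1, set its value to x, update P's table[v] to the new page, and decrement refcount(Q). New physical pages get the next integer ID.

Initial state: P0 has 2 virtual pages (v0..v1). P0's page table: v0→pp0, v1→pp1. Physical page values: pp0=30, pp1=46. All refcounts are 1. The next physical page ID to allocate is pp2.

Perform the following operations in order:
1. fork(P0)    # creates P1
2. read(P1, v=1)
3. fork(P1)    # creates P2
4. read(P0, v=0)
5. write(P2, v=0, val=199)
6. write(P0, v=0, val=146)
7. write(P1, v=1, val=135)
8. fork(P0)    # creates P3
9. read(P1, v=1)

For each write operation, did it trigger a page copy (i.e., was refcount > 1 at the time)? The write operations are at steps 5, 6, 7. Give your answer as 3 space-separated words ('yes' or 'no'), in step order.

Op 1: fork(P0) -> P1. 2 ppages; refcounts: pp0:2 pp1:2
Op 2: read(P1, v1) -> 46. No state change.
Op 3: fork(P1) -> P2. 2 ppages; refcounts: pp0:3 pp1:3
Op 4: read(P0, v0) -> 30. No state change.
Op 5: write(P2, v0, 199). refcount(pp0)=3>1 -> COPY to pp2. 3 ppages; refcounts: pp0:2 pp1:3 pp2:1
Op 6: write(P0, v0, 146). refcount(pp0)=2>1 -> COPY to pp3. 4 ppages; refcounts: pp0:1 pp1:3 pp2:1 pp3:1
Op 7: write(P1, v1, 135). refcount(pp1)=3>1 -> COPY to pp4. 5 ppages; refcounts: pp0:1 pp1:2 pp2:1 pp3:1 pp4:1
Op 8: fork(P0) -> P3. 5 ppages; refcounts: pp0:1 pp1:3 pp2:1 pp3:2 pp4:1
Op 9: read(P1, v1) -> 135. No state change.

yes yes yes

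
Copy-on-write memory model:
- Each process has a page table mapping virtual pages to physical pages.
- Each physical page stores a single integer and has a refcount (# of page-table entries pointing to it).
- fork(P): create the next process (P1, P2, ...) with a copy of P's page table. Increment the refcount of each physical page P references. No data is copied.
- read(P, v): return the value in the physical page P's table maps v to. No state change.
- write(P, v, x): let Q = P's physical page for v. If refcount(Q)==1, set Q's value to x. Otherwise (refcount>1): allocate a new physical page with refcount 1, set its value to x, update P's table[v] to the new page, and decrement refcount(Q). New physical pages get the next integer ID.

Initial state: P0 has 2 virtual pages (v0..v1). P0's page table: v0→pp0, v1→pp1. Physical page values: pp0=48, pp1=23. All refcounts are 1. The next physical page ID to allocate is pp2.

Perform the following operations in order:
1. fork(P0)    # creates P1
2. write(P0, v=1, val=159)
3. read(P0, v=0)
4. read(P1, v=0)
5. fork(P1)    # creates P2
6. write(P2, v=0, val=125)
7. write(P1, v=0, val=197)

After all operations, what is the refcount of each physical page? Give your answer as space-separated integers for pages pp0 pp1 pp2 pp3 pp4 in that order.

Answer: 1 2 1 1 1

Derivation:
Op 1: fork(P0) -> P1. 2 ppages; refcounts: pp0:2 pp1:2
Op 2: write(P0, v1, 159). refcount(pp1)=2>1 -> COPY to pp2. 3 ppages; refcounts: pp0:2 pp1:1 pp2:1
Op 3: read(P0, v0) -> 48. No state change.
Op 4: read(P1, v0) -> 48. No state change.
Op 5: fork(P1) -> P2. 3 ppages; refcounts: pp0:3 pp1:2 pp2:1
Op 6: write(P2, v0, 125). refcount(pp0)=3>1 -> COPY to pp3. 4 ppages; refcounts: pp0:2 pp1:2 pp2:1 pp3:1
Op 7: write(P1, v0, 197). refcount(pp0)=2>1 -> COPY to pp4. 5 ppages; refcounts: pp0:1 pp1:2 pp2:1 pp3:1 pp4:1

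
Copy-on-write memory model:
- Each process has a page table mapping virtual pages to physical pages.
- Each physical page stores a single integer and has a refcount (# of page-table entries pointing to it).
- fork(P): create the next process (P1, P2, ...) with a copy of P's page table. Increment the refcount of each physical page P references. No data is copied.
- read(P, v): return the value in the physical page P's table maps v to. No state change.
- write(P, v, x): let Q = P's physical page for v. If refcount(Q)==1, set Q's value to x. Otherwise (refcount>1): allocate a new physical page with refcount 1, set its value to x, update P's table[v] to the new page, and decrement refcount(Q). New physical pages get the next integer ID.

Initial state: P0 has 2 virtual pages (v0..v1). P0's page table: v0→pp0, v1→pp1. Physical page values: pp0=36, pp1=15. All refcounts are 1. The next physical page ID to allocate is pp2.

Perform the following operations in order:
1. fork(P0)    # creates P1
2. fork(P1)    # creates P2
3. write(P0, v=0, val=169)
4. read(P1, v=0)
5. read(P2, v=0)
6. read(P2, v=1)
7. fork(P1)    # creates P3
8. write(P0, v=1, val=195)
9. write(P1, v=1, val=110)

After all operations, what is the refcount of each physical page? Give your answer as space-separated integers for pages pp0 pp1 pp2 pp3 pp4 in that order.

Op 1: fork(P0) -> P1. 2 ppages; refcounts: pp0:2 pp1:2
Op 2: fork(P1) -> P2. 2 ppages; refcounts: pp0:3 pp1:3
Op 3: write(P0, v0, 169). refcount(pp0)=3>1 -> COPY to pp2. 3 ppages; refcounts: pp0:2 pp1:3 pp2:1
Op 4: read(P1, v0) -> 36. No state change.
Op 5: read(P2, v0) -> 36. No state change.
Op 6: read(P2, v1) -> 15. No state change.
Op 7: fork(P1) -> P3. 3 ppages; refcounts: pp0:3 pp1:4 pp2:1
Op 8: write(P0, v1, 195). refcount(pp1)=4>1 -> COPY to pp3. 4 ppages; refcounts: pp0:3 pp1:3 pp2:1 pp3:1
Op 9: write(P1, v1, 110). refcount(pp1)=3>1 -> COPY to pp4. 5 ppages; refcounts: pp0:3 pp1:2 pp2:1 pp3:1 pp4:1

Answer: 3 2 1 1 1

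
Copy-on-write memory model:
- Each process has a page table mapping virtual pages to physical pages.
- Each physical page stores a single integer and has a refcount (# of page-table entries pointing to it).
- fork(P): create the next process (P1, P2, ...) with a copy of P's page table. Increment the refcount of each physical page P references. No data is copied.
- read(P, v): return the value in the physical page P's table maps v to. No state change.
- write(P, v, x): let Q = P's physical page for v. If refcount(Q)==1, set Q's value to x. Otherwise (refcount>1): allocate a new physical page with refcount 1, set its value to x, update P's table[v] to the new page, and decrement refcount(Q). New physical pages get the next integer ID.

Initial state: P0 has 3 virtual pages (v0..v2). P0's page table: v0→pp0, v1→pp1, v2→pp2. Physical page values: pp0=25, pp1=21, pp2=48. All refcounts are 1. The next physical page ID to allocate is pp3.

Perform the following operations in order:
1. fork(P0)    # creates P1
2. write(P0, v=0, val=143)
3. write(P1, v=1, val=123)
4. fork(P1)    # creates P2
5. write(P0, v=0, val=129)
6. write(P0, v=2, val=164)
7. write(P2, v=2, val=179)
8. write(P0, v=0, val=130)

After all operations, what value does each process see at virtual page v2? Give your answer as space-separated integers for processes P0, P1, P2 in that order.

Op 1: fork(P0) -> P1. 3 ppages; refcounts: pp0:2 pp1:2 pp2:2
Op 2: write(P0, v0, 143). refcount(pp0)=2>1 -> COPY to pp3. 4 ppages; refcounts: pp0:1 pp1:2 pp2:2 pp3:1
Op 3: write(P1, v1, 123). refcount(pp1)=2>1 -> COPY to pp4. 5 ppages; refcounts: pp0:1 pp1:1 pp2:2 pp3:1 pp4:1
Op 4: fork(P1) -> P2. 5 ppages; refcounts: pp0:2 pp1:1 pp2:3 pp3:1 pp4:2
Op 5: write(P0, v0, 129). refcount(pp3)=1 -> write in place. 5 ppages; refcounts: pp0:2 pp1:1 pp2:3 pp3:1 pp4:2
Op 6: write(P0, v2, 164). refcount(pp2)=3>1 -> COPY to pp5. 6 ppages; refcounts: pp0:2 pp1:1 pp2:2 pp3:1 pp4:2 pp5:1
Op 7: write(P2, v2, 179). refcount(pp2)=2>1 -> COPY to pp6. 7 ppages; refcounts: pp0:2 pp1:1 pp2:1 pp3:1 pp4:2 pp5:1 pp6:1
Op 8: write(P0, v0, 130). refcount(pp3)=1 -> write in place. 7 ppages; refcounts: pp0:2 pp1:1 pp2:1 pp3:1 pp4:2 pp5:1 pp6:1
P0: v2 -> pp5 = 164
P1: v2 -> pp2 = 48
P2: v2 -> pp6 = 179

Answer: 164 48 179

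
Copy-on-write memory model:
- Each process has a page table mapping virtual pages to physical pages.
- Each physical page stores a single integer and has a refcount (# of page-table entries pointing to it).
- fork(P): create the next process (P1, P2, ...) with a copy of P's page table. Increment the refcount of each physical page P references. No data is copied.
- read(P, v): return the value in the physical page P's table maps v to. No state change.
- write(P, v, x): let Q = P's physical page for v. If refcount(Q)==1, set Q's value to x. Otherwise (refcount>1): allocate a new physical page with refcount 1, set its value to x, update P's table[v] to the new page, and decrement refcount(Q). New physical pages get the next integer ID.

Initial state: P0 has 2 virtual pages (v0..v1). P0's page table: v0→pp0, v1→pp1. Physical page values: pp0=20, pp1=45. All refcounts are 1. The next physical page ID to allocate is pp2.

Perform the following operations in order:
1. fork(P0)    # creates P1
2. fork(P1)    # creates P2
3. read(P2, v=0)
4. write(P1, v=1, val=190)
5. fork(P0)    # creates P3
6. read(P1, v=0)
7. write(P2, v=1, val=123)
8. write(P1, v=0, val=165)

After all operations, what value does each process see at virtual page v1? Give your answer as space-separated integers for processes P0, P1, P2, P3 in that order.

Op 1: fork(P0) -> P1. 2 ppages; refcounts: pp0:2 pp1:2
Op 2: fork(P1) -> P2. 2 ppages; refcounts: pp0:3 pp1:3
Op 3: read(P2, v0) -> 20. No state change.
Op 4: write(P1, v1, 190). refcount(pp1)=3>1 -> COPY to pp2. 3 ppages; refcounts: pp0:3 pp1:2 pp2:1
Op 5: fork(P0) -> P3. 3 ppages; refcounts: pp0:4 pp1:3 pp2:1
Op 6: read(P1, v0) -> 20. No state change.
Op 7: write(P2, v1, 123). refcount(pp1)=3>1 -> COPY to pp3. 4 ppages; refcounts: pp0:4 pp1:2 pp2:1 pp3:1
Op 8: write(P1, v0, 165). refcount(pp0)=4>1 -> COPY to pp4. 5 ppages; refcounts: pp0:3 pp1:2 pp2:1 pp3:1 pp4:1
P0: v1 -> pp1 = 45
P1: v1 -> pp2 = 190
P2: v1 -> pp3 = 123
P3: v1 -> pp1 = 45

Answer: 45 190 123 45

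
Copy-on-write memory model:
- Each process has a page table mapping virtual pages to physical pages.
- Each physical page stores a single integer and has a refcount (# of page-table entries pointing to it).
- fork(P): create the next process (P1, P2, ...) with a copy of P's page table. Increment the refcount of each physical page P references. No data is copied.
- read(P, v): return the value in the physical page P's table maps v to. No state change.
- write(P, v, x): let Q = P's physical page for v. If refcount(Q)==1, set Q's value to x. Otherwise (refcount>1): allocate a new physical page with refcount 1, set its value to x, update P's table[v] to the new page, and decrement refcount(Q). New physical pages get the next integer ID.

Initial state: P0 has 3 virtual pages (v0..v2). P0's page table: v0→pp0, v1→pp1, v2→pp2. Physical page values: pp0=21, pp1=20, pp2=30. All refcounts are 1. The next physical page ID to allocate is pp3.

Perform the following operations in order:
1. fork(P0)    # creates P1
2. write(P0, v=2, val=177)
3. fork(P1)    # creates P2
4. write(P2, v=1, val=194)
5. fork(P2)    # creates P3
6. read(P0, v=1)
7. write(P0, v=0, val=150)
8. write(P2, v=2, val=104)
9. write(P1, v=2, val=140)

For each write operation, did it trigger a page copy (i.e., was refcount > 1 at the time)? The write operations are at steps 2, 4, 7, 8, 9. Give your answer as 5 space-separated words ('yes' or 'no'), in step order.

Op 1: fork(P0) -> P1. 3 ppages; refcounts: pp0:2 pp1:2 pp2:2
Op 2: write(P0, v2, 177). refcount(pp2)=2>1 -> COPY to pp3. 4 ppages; refcounts: pp0:2 pp1:2 pp2:1 pp3:1
Op 3: fork(P1) -> P2. 4 ppages; refcounts: pp0:3 pp1:3 pp2:2 pp3:1
Op 4: write(P2, v1, 194). refcount(pp1)=3>1 -> COPY to pp4. 5 ppages; refcounts: pp0:3 pp1:2 pp2:2 pp3:1 pp4:1
Op 5: fork(P2) -> P3. 5 ppages; refcounts: pp0:4 pp1:2 pp2:3 pp3:1 pp4:2
Op 6: read(P0, v1) -> 20. No state change.
Op 7: write(P0, v0, 150). refcount(pp0)=4>1 -> COPY to pp5. 6 ppages; refcounts: pp0:3 pp1:2 pp2:3 pp3:1 pp4:2 pp5:1
Op 8: write(P2, v2, 104). refcount(pp2)=3>1 -> COPY to pp6. 7 ppages; refcounts: pp0:3 pp1:2 pp2:2 pp3:1 pp4:2 pp5:1 pp6:1
Op 9: write(P1, v2, 140). refcount(pp2)=2>1 -> COPY to pp7. 8 ppages; refcounts: pp0:3 pp1:2 pp2:1 pp3:1 pp4:2 pp5:1 pp6:1 pp7:1

yes yes yes yes yes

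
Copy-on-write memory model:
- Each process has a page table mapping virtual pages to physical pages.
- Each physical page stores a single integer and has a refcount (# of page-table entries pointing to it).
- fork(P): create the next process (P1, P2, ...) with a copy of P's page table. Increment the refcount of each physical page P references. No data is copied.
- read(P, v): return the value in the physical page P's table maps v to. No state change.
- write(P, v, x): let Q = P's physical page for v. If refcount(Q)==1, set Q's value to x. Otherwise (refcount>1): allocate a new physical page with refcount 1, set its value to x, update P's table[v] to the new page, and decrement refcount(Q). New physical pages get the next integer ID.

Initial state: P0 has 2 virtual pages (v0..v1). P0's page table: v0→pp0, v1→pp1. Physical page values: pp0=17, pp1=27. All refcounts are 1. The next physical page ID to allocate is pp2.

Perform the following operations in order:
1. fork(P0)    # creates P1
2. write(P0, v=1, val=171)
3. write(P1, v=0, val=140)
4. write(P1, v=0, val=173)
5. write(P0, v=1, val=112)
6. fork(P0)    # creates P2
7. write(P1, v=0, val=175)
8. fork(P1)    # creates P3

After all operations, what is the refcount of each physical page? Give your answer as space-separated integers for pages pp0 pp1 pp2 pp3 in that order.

Op 1: fork(P0) -> P1. 2 ppages; refcounts: pp0:2 pp1:2
Op 2: write(P0, v1, 171). refcount(pp1)=2>1 -> COPY to pp2. 3 ppages; refcounts: pp0:2 pp1:1 pp2:1
Op 3: write(P1, v0, 140). refcount(pp0)=2>1 -> COPY to pp3. 4 ppages; refcounts: pp0:1 pp1:1 pp2:1 pp3:1
Op 4: write(P1, v0, 173). refcount(pp3)=1 -> write in place. 4 ppages; refcounts: pp0:1 pp1:1 pp2:1 pp3:1
Op 5: write(P0, v1, 112). refcount(pp2)=1 -> write in place. 4 ppages; refcounts: pp0:1 pp1:1 pp2:1 pp3:1
Op 6: fork(P0) -> P2. 4 ppages; refcounts: pp0:2 pp1:1 pp2:2 pp3:1
Op 7: write(P1, v0, 175). refcount(pp3)=1 -> write in place. 4 ppages; refcounts: pp0:2 pp1:1 pp2:2 pp3:1
Op 8: fork(P1) -> P3. 4 ppages; refcounts: pp0:2 pp1:2 pp2:2 pp3:2

Answer: 2 2 2 2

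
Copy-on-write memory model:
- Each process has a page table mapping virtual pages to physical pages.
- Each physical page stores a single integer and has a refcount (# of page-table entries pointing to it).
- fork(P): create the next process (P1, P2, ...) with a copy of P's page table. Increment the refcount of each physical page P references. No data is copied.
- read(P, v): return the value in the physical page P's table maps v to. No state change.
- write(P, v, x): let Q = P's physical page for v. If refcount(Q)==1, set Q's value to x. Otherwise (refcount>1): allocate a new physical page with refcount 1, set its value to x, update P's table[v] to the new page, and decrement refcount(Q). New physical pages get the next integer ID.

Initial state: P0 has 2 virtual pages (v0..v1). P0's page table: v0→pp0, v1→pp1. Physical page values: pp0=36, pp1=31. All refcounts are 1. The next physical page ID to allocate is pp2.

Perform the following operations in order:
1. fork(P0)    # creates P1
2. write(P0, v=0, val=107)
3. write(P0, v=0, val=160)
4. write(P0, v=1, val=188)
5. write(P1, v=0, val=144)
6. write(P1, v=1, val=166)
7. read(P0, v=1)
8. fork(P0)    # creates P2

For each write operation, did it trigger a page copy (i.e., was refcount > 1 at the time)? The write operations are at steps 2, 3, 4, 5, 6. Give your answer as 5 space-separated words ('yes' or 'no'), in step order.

Op 1: fork(P0) -> P1. 2 ppages; refcounts: pp0:2 pp1:2
Op 2: write(P0, v0, 107). refcount(pp0)=2>1 -> COPY to pp2. 3 ppages; refcounts: pp0:1 pp1:2 pp2:1
Op 3: write(P0, v0, 160). refcount(pp2)=1 -> write in place. 3 ppages; refcounts: pp0:1 pp1:2 pp2:1
Op 4: write(P0, v1, 188). refcount(pp1)=2>1 -> COPY to pp3. 4 ppages; refcounts: pp0:1 pp1:1 pp2:1 pp3:1
Op 5: write(P1, v0, 144). refcount(pp0)=1 -> write in place. 4 ppages; refcounts: pp0:1 pp1:1 pp2:1 pp3:1
Op 6: write(P1, v1, 166). refcount(pp1)=1 -> write in place. 4 ppages; refcounts: pp0:1 pp1:1 pp2:1 pp3:1
Op 7: read(P0, v1) -> 188. No state change.
Op 8: fork(P0) -> P2. 4 ppages; refcounts: pp0:1 pp1:1 pp2:2 pp3:2

yes no yes no no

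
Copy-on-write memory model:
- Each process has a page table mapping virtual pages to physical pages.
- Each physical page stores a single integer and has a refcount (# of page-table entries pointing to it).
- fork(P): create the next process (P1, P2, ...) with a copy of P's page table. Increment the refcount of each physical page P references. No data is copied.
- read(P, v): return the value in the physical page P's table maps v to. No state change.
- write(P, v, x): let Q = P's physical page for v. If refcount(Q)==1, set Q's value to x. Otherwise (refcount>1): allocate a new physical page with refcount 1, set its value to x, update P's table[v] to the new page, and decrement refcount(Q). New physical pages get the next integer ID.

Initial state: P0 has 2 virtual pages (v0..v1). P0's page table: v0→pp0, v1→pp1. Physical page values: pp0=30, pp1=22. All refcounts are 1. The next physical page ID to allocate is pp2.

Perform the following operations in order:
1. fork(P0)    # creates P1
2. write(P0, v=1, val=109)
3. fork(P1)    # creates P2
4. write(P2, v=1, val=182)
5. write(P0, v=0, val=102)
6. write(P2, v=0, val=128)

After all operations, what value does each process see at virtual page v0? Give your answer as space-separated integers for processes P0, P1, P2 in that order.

Op 1: fork(P0) -> P1. 2 ppages; refcounts: pp0:2 pp1:2
Op 2: write(P0, v1, 109). refcount(pp1)=2>1 -> COPY to pp2. 3 ppages; refcounts: pp0:2 pp1:1 pp2:1
Op 3: fork(P1) -> P2. 3 ppages; refcounts: pp0:3 pp1:2 pp2:1
Op 4: write(P2, v1, 182). refcount(pp1)=2>1 -> COPY to pp3. 4 ppages; refcounts: pp0:3 pp1:1 pp2:1 pp3:1
Op 5: write(P0, v0, 102). refcount(pp0)=3>1 -> COPY to pp4. 5 ppages; refcounts: pp0:2 pp1:1 pp2:1 pp3:1 pp4:1
Op 6: write(P2, v0, 128). refcount(pp0)=2>1 -> COPY to pp5. 6 ppages; refcounts: pp0:1 pp1:1 pp2:1 pp3:1 pp4:1 pp5:1
P0: v0 -> pp4 = 102
P1: v0 -> pp0 = 30
P2: v0 -> pp5 = 128

Answer: 102 30 128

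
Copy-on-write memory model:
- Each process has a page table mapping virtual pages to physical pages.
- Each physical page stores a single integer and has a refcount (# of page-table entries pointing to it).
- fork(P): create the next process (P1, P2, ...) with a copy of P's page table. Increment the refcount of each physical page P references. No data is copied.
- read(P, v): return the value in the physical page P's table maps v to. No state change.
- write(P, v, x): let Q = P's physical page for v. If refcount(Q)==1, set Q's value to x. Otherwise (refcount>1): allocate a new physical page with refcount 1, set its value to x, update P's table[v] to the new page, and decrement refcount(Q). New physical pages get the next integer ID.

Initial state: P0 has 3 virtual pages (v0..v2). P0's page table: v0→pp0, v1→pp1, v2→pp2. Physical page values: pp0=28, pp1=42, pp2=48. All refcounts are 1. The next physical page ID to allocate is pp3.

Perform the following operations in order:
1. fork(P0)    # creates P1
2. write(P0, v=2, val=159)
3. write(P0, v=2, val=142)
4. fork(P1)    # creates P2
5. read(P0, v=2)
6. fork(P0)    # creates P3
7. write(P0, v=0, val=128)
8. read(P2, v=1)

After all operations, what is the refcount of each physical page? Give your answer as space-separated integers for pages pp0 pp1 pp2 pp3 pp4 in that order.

Answer: 3 4 2 2 1

Derivation:
Op 1: fork(P0) -> P1. 3 ppages; refcounts: pp0:2 pp1:2 pp2:2
Op 2: write(P0, v2, 159). refcount(pp2)=2>1 -> COPY to pp3. 4 ppages; refcounts: pp0:2 pp1:2 pp2:1 pp3:1
Op 3: write(P0, v2, 142). refcount(pp3)=1 -> write in place. 4 ppages; refcounts: pp0:2 pp1:2 pp2:1 pp3:1
Op 4: fork(P1) -> P2. 4 ppages; refcounts: pp0:3 pp1:3 pp2:2 pp3:1
Op 5: read(P0, v2) -> 142. No state change.
Op 6: fork(P0) -> P3. 4 ppages; refcounts: pp0:4 pp1:4 pp2:2 pp3:2
Op 7: write(P0, v0, 128). refcount(pp0)=4>1 -> COPY to pp4. 5 ppages; refcounts: pp0:3 pp1:4 pp2:2 pp3:2 pp4:1
Op 8: read(P2, v1) -> 42. No state change.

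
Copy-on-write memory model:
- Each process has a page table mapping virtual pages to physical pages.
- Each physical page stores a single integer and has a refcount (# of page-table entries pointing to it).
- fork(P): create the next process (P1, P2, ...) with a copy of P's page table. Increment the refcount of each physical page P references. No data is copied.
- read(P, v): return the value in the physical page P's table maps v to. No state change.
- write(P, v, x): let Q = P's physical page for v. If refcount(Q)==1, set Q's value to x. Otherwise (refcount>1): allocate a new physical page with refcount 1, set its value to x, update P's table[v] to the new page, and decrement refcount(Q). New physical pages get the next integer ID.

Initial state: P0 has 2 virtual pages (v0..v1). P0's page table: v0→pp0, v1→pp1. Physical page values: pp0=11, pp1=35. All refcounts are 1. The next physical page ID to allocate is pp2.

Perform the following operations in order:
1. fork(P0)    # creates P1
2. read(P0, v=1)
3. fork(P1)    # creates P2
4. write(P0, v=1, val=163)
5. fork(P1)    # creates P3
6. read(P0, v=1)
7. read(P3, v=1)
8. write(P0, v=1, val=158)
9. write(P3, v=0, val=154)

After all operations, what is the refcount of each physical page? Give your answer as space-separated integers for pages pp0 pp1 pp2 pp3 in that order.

Op 1: fork(P0) -> P1. 2 ppages; refcounts: pp0:2 pp1:2
Op 2: read(P0, v1) -> 35. No state change.
Op 3: fork(P1) -> P2. 2 ppages; refcounts: pp0:3 pp1:3
Op 4: write(P0, v1, 163). refcount(pp1)=3>1 -> COPY to pp2. 3 ppages; refcounts: pp0:3 pp1:2 pp2:1
Op 5: fork(P1) -> P3. 3 ppages; refcounts: pp0:4 pp1:3 pp2:1
Op 6: read(P0, v1) -> 163. No state change.
Op 7: read(P3, v1) -> 35. No state change.
Op 8: write(P0, v1, 158). refcount(pp2)=1 -> write in place. 3 ppages; refcounts: pp0:4 pp1:3 pp2:1
Op 9: write(P3, v0, 154). refcount(pp0)=4>1 -> COPY to pp3. 4 ppages; refcounts: pp0:3 pp1:3 pp2:1 pp3:1

Answer: 3 3 1 1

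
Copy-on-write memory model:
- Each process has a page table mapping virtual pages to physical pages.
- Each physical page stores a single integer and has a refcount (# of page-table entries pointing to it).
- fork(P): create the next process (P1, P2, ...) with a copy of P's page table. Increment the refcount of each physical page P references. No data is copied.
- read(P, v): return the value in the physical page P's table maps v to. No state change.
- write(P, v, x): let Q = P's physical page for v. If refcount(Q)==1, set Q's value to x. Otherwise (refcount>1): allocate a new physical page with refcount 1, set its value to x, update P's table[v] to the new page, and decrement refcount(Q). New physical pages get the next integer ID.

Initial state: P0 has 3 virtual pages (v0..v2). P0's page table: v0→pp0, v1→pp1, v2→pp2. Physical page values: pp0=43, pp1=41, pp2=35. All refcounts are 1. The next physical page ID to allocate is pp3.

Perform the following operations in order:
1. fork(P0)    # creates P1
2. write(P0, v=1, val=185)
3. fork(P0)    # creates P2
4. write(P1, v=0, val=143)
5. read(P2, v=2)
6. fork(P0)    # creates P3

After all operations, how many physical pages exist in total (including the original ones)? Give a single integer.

Op 1: fork(P0) -> P1. 3 ppages; refcounts: pp0:2 pp1:2 pp2:2
Op 2: write(P0, v1, 185). refcount(pp1)=2>1 -> COPY to pp3. 4 ppages; refcounts: pp0:2 pp1:1 pp2:2 pp3:1
Op 3: fork(P0) -> P2. 4 ppages; refcounts: pp0:3 pp1:1 pp2:3 pp3:2
Op 4: write(P1, v0, 143). refcount(pp0)=3>1 -> COPY to pp4. 5 ppages; refcounts: pp0:2 pp1:1 pp2:3 pp3:2 pp4:1
Op 5: read(P2, v2) -> 35. No state change.
Op 6: fork(P0) -> P3. 5 ppages; refcounts: pp0:3 pp1:1 pp2:4 pp3:3 pp4:1

Answer: 5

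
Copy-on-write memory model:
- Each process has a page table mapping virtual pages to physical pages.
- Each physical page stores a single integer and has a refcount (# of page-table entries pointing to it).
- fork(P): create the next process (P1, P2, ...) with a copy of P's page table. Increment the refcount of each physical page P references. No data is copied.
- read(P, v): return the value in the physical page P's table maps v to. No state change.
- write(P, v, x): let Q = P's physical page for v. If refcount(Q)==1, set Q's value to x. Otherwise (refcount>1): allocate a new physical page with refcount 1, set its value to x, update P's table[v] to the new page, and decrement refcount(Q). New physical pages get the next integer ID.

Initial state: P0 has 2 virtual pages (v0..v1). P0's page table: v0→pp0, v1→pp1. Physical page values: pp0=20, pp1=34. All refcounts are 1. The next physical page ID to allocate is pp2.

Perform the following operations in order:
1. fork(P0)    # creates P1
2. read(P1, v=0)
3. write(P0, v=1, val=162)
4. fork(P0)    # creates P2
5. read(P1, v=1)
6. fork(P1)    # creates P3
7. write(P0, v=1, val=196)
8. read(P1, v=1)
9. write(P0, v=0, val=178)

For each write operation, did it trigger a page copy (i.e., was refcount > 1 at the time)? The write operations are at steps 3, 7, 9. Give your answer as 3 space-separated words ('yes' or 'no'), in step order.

Op 1: fork(P0) -> P1. 2 ppages; refcounts: pp0:2 pp1:2
Op 2: read(P1, v0) -> 20. No state change.
Op 3: write(P0, v1, 162). refcount(pp1)=2>1 -> COPY to pp2. 3 ppages; refcounts: pp0:2 pp1:1 pp2:1
Op 4: fork(P0) -> P2. 3 ppages; refcounts: pp0:3 pp1:1 pp2:2
Op 5: read(P1, v1) -> 34. No state change.
Op 6: fork(P1) -> P3. 3 ppages; refcounts: pp0:4 pp1:2 pp2:2
Op 7: write(P0, v1, 196). refcount(pp2)=2>1 -> COPY to pp3. 4 ppages; refcounts: pp0:4 pp1:2 pp2:1 pp3:1
Op 8: read(P1, v1) -> 34. No state change.
Op 9: write(P0, v0, 178). refcount(pp0)=4>1 -> COPY to pp4. 5 ppages; refcounts: pp0:3 pp1:2 pp2:1 pp3:1 pp4:1

yes yes yes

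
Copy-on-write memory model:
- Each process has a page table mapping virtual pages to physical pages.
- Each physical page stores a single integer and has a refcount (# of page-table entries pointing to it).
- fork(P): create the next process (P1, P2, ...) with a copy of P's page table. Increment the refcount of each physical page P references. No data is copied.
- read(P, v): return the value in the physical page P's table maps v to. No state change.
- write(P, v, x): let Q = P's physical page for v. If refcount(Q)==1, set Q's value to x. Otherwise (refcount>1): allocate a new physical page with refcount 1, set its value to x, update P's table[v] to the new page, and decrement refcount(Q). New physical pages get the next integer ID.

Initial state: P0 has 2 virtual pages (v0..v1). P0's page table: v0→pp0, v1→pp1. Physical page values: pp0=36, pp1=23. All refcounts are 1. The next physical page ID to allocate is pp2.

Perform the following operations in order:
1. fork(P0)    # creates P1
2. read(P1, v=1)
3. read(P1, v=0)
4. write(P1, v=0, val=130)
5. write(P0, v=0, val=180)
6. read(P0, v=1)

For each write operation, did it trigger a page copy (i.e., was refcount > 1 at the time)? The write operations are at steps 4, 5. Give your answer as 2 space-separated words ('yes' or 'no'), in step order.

Op 1: fork(P0) -> P1. 2 ppages; refcounts: pp0:2 pp1:2
Op 2: read(P1, v1) -> 23. No state change.
Op 3: read(P1, v0) -> 36. No state change.
Op 4: write(P1, v0, 130). refcount(pp0)=2>1 -> COPY to pp2. 3 ppages; refcounts: pp0:1 pp1:2 pp2:1
Op 5: write(P0, v0, 180). refcount(pp0)=1 -> write in place. 3 ppages; refcounts: pp0:1 pp1:2 pp2:1
Op 6: read(P0, v1) -> 23. No state change.

yes no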